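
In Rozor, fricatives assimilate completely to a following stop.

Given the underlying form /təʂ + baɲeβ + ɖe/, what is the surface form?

[təbbaɲeɖɖe]

/ʂ/ is the segment targeted by the rule; it sits immediately before /b/, so it assimilates completely and surfaces as [b].
The same rule applies at the second boundary: /β/ → [ɖ] next to /ɖ/.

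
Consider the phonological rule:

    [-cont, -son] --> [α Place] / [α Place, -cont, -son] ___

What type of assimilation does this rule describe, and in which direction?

progressive place assimilation

The shared variable α links the value of the place features (abbreviated [Place]) on the target to the same value on the neighbouring segment, so place is the feature that assimilates.
Since the environment is written before the underscore, the trigger precedes the target; the direction is progressive.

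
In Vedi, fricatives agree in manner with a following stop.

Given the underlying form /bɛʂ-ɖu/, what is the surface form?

/ʂ/ is a voiceless retroflex fricative. The following trigger /ɖ/ is a stop, so /ʂ/ must become a stop as well.
The voiceless retroflex stop is [ʈ], so /ʂ/ → [ʈ].

[bɛʈɖu]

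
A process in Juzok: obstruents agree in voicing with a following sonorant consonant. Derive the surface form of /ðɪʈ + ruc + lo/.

[ðɪɖruɟlo]

The rule targets /ʈ/ (voiceless retroflex stop), which sits before the trigger /r/ (voiced).
Changing only its voicing to voiced gives [ɖ] — the voiced retroflex stop.
The same rule applies at the second boundary: /c/ → [ɟ] next to /l/.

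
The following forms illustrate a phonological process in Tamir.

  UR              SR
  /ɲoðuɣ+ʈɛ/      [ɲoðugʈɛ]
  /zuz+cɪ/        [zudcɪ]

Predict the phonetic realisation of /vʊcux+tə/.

The data show regressive manner assimilation: /ɣ/ → [g] before /ʈ/; /z/ → [d] before /c/. In each pair only manner changes, matching the following consonant, while place and voice stay constant.
/x/ is a voiceless velar fricative. The following trigger /t/ is a stop, so /x/ must become a stop as well.
The voiceless velar stop is [k], so /x/ → [k].

[vʊcuktə]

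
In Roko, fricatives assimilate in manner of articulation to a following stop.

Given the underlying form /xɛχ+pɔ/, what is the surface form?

[xɛqpɔ]

/χ/ is a voiceless uvular fricative. The following trigger /p/ is a stop, so /χ/ must become a stop as well.
The voiceless uvular stop is [q], so /χ/ → [q].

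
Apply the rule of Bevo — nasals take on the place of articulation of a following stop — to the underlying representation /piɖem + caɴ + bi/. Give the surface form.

The rule targets /m/ (voiced bilabial nasal), which sits before the trigger /c/ (palatal).
Changing only its place to palatal gives [ɲ] — the voiced palatal nasal.
The same rule applies at the second boundary: /ɴ/ → [m] next to /b/.

[piɖeɲcambi]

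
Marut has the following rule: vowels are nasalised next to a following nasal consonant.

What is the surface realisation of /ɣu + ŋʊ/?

The vowel /u/ is adjacent to the following nasal /ŋ/, so it acquires [+nasal] and surfaces as [ũ].

[ɣũŋʊ]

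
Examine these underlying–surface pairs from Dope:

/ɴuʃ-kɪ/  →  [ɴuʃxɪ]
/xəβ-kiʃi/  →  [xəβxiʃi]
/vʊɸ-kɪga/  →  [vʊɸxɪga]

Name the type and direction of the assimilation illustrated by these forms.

progressive manner assimilation

Underlying /k/ is realised as [x] next to /ʃ/; /ʃ/ itself does not change.
The change stop → fricative matches the manner of the preceding /ʃ/, identifying this as manner assimilation.
Place and voice are unchanged, so the assimilation is partial, not total.
The other alternating forms pattern the same way: /k/ → [x] after /β/ (stop → fricative, matching a fricative); /k/ → [x] after /ɸ/ (stop → fricative, matching a fricative) — only manner changes, and always toward the preceding segment.
Since the segment that changes follows the conditioning segment, the assimilation is progressive.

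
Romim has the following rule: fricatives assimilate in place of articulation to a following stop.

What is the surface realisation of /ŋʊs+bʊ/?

The rule targets /s/ (voiceless alveolar fricative), which sits before the trigger /b/ (bilabial).
Changing only its place to bilabial gives [ɸ] — the voiceless bilabial fricative.

[ŋʊɸbʊ]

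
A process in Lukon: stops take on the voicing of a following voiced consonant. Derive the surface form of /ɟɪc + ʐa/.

[ɟɪɟʐa]

/c/ is a voiceless palatal stop. The following trigger /ʐ/ is voiced, so /c/ must become voiced as well.
Changing only its voicing to voiced gives [ɟ] — the voiced palatal stop.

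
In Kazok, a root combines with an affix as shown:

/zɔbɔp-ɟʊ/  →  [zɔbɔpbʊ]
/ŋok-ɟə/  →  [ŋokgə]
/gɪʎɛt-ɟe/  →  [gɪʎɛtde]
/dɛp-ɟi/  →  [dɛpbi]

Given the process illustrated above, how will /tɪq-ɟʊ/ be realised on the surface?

The data show progressive place assimilation: /ɟ/ → [b] after /p/; /ɟ/ → [g] after /k/; /ɟ/ → [d] after /t/. In each pair only place changes, matching the preceding consonant, while manner and voice stay constant.
The rule targets /ɟ/ (voiced palatal stop), which sits after the trigger /q/ (uvular).
The voiced uvular stop is [ɢ], so /ɟ/ → [ɢ].

[tɪqɢʊ]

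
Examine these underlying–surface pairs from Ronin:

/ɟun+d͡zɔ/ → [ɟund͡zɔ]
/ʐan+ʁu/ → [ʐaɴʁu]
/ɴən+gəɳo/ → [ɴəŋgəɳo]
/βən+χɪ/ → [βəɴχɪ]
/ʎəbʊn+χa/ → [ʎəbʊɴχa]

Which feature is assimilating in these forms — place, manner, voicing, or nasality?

Underlying /n/ is realised as [ɴ] next to /ʁ/; /ʁ/ itself does not change.
/n/ is alveolar while /ʁ/ is uvular; the output [ɴ] is uvular, matching the trigger — so the feature that spreads is place.
The same holds elsewhere in the data: /n/ → [ŋ] before /g/ (alveolar → velar, matching velar); /n/ → [ɴ] before /χ/ (alveolar → uvular, matching uvular) — only place changes, and always toward the following segment.
No alternation appears in [ɟund͡zɔ]: there the adjacent consonants already agree in place (/n/ and /d͡z/ are both alveolar), so this form is consistent with the same rule.

place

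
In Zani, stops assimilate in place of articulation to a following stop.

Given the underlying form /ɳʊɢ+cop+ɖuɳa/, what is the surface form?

The rule targets /ɢ/ (voiced uvular stop), which sits before the trigger /c/ (palatal).
A voiced palatal stop is [ɟ], so the surface segment is [ɟ].
At the second juncture, /p/ likewise becomes [ʈ] adjacent to /ɖ/.

[ɳʊɟcoʈɖuɳa]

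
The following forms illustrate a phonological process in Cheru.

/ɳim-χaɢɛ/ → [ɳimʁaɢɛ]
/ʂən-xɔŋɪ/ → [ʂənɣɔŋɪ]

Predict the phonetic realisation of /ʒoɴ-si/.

[ʒoɴzi]

The data show progressive voicing assimilation: /χ/ → [ʁ] after /m/; /x/ → [ɣ] after /n/. In each pair only voicing changes, matching the preceding consonant, while place and manner stay constant.
The rule targets /s/ (voiceless alveolar fricative), which sits after the trigger /ɴ/ (voiced).
A voiced alveolar fricative is [z], so the surface segment is [z].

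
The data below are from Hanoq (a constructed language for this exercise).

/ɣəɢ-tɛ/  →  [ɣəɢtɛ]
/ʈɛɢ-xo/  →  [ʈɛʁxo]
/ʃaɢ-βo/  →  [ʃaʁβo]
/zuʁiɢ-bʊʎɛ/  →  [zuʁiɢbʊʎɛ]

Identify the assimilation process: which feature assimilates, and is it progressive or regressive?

The segment that alternates is /ɢ/, which surfaces as [ʁ] when adjacent to /x/.
/ɢ/ is a stop while /x/ is a fricative; the output [ʁ] is a fricative, matching the trigger — so the feature that spreads is manner.
Place and voice are unchanged, so the assimilation is partial, not total.
The other alternating form patterns the same way: /ɢ/ → [ʁ] before /β/ (stop → fricative, matching a fricative) — only manner changes, and always toward the following segment.
Nothing changes in [ɣəɢtɛ], [zuʁiɢbʊʎɛ]: there the adjacent consonants already agree in manner (/ɢ/ and /t/ are both stops; /ɢ/ and /b/ are both stops), so these forms are consistent with the same rule.
Since the segment that changes precedes the conditioning segment, the assimilation is regressive.

regressive manner assimilation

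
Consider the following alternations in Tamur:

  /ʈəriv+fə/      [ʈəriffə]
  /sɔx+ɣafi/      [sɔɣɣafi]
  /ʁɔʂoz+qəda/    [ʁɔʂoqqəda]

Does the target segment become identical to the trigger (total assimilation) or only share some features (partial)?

Underlying /z/ is realised as [q] next to /q/; /q/ itself does not change.
The output [q] is identical to the trigger /q/ — every feature (place, manner, voicing) has been copied — so this is total assimilation.
The remaining alternations confirm this: /v/ → [f] before /f/; /x/ → [ɣ] before /ɣ/ — in each case the output is a copy of the following consonant.

total assimilation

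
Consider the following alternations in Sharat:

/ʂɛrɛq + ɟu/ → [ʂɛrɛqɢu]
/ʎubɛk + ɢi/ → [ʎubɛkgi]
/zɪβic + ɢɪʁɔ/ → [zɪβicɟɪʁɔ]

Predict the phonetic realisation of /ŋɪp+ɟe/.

The data show progressive place assimilation: /ɟ/ → [ɢ] after /q/; /ɢ/ → [g] after /k/; /ɢ/ → [ɟ] after /c/. In each pair only place changes, matching the preceding consonant, while manner and voice stay constant.
The rule targets /ɟ/ (voiced palatal stop), which sits after the trigger /p/ (bilabial).
Changing only its place to bilabial gives [b] — the voiced bilabial stop.

[ŋɪpbe]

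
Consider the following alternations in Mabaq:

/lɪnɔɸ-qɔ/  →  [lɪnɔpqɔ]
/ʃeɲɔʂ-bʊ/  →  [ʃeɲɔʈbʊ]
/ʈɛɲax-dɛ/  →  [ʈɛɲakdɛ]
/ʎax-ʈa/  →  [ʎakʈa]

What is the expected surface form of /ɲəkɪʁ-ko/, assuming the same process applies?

The data show regressive manner assimilation: /ɸ/ → [p] before /q/; /ʂ/ → [ʈ] before /b/; /x/ → [k] before /d/; /x/ → [k] before /ʈ/. In each pair only manner changes, matching the following consonant, while place and voice stay constant.
/ʁ/ is a voiced uvular fricative. The following trigger /k/ is a stop, so /ʁ/ must become a stop as well.
The voiced uvular stop is [ɢ], so /ʁ/ → [ɢ].

[ɲəkɪɢko]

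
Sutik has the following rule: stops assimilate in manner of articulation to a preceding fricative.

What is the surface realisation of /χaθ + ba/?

[χaθβa]

/b/ is a voiced bilabial stop. The preceding trigger /θ/ is a fricative, so /b/ must become a fricative as well.
A voiced bilabial fricative is [β], so the surface segment is [β].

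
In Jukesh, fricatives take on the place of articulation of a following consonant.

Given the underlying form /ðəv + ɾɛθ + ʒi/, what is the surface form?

/v/ is a voiced labiodental fricative. The following trigger /ɾ/ is alveolar, so /v/ must become alveolar as well.
Changing only its place to alveolar gives [z] — the voiced alveolar fricative.
At the second juncture, /θ/ likewise becomes [ʃ] adjacent to /ʒ/.

[ðəzɾɛʃʒi]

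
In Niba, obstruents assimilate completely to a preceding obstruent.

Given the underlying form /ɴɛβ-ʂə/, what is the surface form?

[ɴɛββə]

/ʂ/ is the segment targeted by the rule; it sits immediately after /β/, so it assimilates completely and surfaces as [β].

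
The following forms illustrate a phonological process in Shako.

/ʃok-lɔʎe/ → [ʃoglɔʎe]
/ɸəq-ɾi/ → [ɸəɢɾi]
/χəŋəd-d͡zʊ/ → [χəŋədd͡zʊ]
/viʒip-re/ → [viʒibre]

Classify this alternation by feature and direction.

regressive voicing assimilation

The segment that alternates is /k/, which surfaces as [g] when adjacent to /l/.
The change voiceless → voiced matches the voicing of the following /l/, identifying this as voicing assimilation.
Place and manner are unchanged, so the assimilation is partial, not total.
The same holds elsewhere in the data: /q/ → [ɢ] before /ɾ/ (voiceless → voiced, matching voiced); /p/ → [b] before /r/ (voiceless → voiced, matching voiced) — only voicing changes, and always toward the following segment.
Nothing changes in [χəŋədd͡zʊ]: there the adjacent consonants already agree in voicing (/d/ and /d͡z/ are both voiced), so this form is consistent with the same rule.
Since the segment that changes precedes the conditioning segment, the assimilation is regressive.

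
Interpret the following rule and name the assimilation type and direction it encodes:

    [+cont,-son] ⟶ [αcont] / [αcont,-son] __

The rule copies [cont] (continuancy) from the environment onto the target fricatives; since [±cont] encodes the stop/fricative manner contrast, the assimilating dimension is manner.
The conditioning segment sits to the left of the focus bar, meaning the trigger precedes the segment that changes — progressive assimilation.

progressive manner assimilation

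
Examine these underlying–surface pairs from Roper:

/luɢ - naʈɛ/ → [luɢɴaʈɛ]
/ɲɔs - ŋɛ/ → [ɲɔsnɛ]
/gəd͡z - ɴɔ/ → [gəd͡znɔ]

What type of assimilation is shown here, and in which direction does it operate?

Comparing underlying and surface forms, /n/ → [ɴ] is the alternation; the neighbouring /ɢ/ is constant.
/n/ is alveolar while /ɢ/ is uvular; the output [ɴ] is uvular, matching the trigger — so the feature that spreads is place.
Manner and voice are unchanged, so the assimilation is partial, not total.
Checking the remaining alternations: /ŋ/ → [n] after /s/ (velar → alveolar, matching alveolar); /ɴ/ → [n] after /d͡z/ (uvular → alveolar, matching alveolar) — only place changes, and always toward the preceding segment.
The trigger is the preceding segment, so the direction is progressive (perseverative).

progressive place assimilation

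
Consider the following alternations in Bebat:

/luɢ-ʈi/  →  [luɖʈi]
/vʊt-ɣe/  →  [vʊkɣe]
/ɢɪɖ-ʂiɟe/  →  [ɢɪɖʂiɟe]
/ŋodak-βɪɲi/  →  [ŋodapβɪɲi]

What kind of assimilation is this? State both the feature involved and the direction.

regressive place assimilation

The segment that alternates is /ɢ/, which surfaces as [ɖ] when adjacent to /ʈ/.
/ɢ/ is uvular while /ʈ/ is retroflex; the output [ɖ] is retroflex, matching the trigger — so the feature that spreads is place.
Manner and voice are unchanged, so the assimilation is partial, not total.
The other alternating forms pattern the same way: /t/ → [k] before /ɣ/ (alveolar → velar, matching velar); /k/ → [p] before /β/ (velar → bilabial, matching bilabial) — only place changes, and always toward the following segment.
No alternation appears in [ɢɪɖʂiɟe]: there the adjacent consonants already agree in place (/ɖ/ and /ʂ/ are both retroflex), so this form is consistent with the same rule.
Since the segment that changes precedes the conditioning segment, the assimilation is regressive.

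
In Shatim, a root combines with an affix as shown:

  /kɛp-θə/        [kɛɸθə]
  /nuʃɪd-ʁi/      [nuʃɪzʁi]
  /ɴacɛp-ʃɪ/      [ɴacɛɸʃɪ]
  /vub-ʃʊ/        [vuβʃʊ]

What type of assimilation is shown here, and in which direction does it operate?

Underlying /p/ is realised as [ɸ] next to /θ/; /θ/ itself does not change.
The change stop → fricative matches the manner of the following /θ/, identifying this as manner assimilation.
Place and voice are unchanged, so the assimilation is partial, not total.
Checking the remaining alternations: /d/ → [z] before /ʁ/ (stop → fricative, matching a fricative); /p/ → [ɸ] before /ʃ/ (stop → fricative, matching a fricative); /b/ → [β] before /ʃ/ (stop → fricative, matching a fricative) — only manner changes, and always toward the following segment.
The trigger is the following segment, so the direction is regressive (anticipatory).

regressive manner assimilation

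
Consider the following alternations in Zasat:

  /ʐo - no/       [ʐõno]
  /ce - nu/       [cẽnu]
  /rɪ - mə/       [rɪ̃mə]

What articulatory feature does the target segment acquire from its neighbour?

The vowel /o/ surfaces as nasalised [õ] next to the following nasal /n/ — it has acquired the [+nasal] feature of its neighbour.
Likewise in the remaining data: /e/ → [ẽ] before /n/; /ɪ/ → [ɪ̃] before /m/ — each time a vowel is nasalised next to a following nasal.

nasality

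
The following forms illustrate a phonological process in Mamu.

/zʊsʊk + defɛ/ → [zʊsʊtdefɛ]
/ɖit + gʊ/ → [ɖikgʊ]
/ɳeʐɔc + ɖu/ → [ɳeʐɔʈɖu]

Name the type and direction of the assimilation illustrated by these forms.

Comparing underlying and surface forms, /k/ → [t] is the alternation; the neighbouring /d/ is constant.
The change velar → alveolar matches the place of the following /d/, identifying this as place assimilation.
Manner and voice are unchanged, so the assimilation is partial, not total.
The same holds elsewhere in the data: /t/ → [k] before /g/ (alveolar → velar, matching velar); /c/ → [ʈ] before /ɖ/ (palatal → retroflex, matching retroflex) — only place changes, and always toward the following segment.
Since the segment that changes precedes the conditioning segment, the assimilation is regressive.

regressive place assimilation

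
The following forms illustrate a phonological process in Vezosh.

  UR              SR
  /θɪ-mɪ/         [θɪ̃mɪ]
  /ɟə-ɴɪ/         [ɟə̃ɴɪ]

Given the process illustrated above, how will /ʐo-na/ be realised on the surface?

[ʐõna]

The data show regressive nasality assimilation (vowel nasalisation): /ɪ/ → [ɪ̃] before /m/; /ə/ → [ə̃] before /ɴ/ — a vowel is nasalised by an immediately following nasal consonant.
The vowel /o/ is adjacent to the following nasal /n/, so it acquires [+nasal] and surfaces as [õ].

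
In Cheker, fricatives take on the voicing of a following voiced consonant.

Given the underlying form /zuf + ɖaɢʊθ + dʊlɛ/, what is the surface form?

The rule targets /f/ (voiceless labiodental fricative), which sits before the trigger /ɖ/ (voiced).
Changing only its voicing to voiced gives [v] — the voiced labiodental fricative.
At the second juncture, /θ/ likewise becomes [ð] adjacent to /d/.

[zuvɖaɢʊðdʊlɛ]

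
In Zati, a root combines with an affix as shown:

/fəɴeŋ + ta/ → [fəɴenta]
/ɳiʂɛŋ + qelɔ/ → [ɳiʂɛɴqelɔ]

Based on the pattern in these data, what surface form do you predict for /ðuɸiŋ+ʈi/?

The data show regressive place assimilation: /ŋ/ → [n] before /t/; /ŋ/ → [ɴ] before /q/. In each pair only place changes, matching the following consonant, while manner and voice stay constant.
/ŋ/ is a voiced velar nasal. The following trigger /ʈ/ is retroflex, so /ŋ/ must become retroflex as well.
Changing only its place to retroflex gives [ɳ] — the voiced retroflex nasal.

[ðuɸiɳʈi]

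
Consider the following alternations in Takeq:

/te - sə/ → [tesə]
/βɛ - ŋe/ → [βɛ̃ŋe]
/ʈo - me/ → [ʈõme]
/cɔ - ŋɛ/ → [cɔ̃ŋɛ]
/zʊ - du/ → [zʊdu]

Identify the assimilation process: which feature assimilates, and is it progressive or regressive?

regressive nasality assimilation (vowel nasalisation)

The vowel /ɛ/ surfaces as nasalised [ɛ̃] next to the following nasal /ŋ/ — it has acquired the [+nasal] feature of its neighbour.
The other forms show the same pattern: /o/ → [õ] before /m/; /ɔ/ → [ɔ̃] before /ŋ/ — each time a vowel is nasalised next to a following nasal.
No change occurs in [tesə], [zʊdu] because the vowel at the boundary is adjacent to an oral consonant, not a nasal (/e/ next to /s/; /ʊ/ next to /d/).
Because the conditioning nasal is to the right of the vowel that changes, the process is regressive (anticipatory).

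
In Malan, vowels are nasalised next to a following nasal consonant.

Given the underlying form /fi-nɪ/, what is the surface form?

[fĩnɪ]

The vowel /i/ is adjacent to the following nasal /n/, so it acquires [+nasal] and surfaces as [ĩ].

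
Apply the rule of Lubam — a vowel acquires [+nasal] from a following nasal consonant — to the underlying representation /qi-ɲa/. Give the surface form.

[qĩɲa]

The vowel /i/ is adjacent to the following nasal /ɲ/, so it acquires [+nasal] and surfaces as [ĩ].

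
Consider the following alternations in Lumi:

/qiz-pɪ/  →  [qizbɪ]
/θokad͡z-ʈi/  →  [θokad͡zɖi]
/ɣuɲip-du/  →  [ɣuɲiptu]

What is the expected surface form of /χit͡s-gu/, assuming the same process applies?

[χit͡sku]

The data show progressive voicing assimilation: /p/ → [b] after /z/; /ʈ/ → [ɖ] after /d͡z/; /d/ → [t] after /p/. In each pair only voicing changes, matching the preceding consonant, while place and manner stay constant.
/g/ is a voiced velar stop. The preceding trigger /t͡s/ is voiceless, so /g/ must become voiceless as well.
The voiceless velar stop is [k], so /g/ → [k].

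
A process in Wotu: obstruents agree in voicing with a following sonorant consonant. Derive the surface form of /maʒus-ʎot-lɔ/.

The rule targets /s/ (voiceless alveolar fricative), which sits before the trigger /ʎ/ (voiced).
A voiced alveolar fricative is [z], so the surface segment is [z].
At the second juncture, /t/ likewise becomes [d] adjacent to /l/.

[maʒuzʎodlɔ]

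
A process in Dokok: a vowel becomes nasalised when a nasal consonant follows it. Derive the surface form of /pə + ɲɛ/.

/ə/ sits next to the nasal /ɲ/ and is therefore nasalised to [ə̃].

[pə̃ɲɛ]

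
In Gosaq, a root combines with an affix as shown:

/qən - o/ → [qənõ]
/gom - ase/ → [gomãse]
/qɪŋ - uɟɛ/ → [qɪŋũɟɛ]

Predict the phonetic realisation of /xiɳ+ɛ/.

[xiɳɛ̃]

The data show progressive nasality assimilation (vowel nasalisation): /o/ → [õ] after /n/; /a/ → [ã] after /m/; /u/ → [ũ] after /ŋ/ — a vowel is nasalised by an immediately preceding nasal consonant.
The vowel /ɛ/ is adjacent to the preceding nasal /ɳ/, so it acquires [+nasal] and surfaces as [ɛ̃].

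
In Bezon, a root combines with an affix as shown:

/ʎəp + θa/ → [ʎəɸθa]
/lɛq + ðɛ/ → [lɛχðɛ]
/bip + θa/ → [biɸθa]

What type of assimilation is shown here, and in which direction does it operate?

regressive manner assimilation

Comparing underlying and surface forms, /p/ → [ɸ] is the alternation; the neighbouring /θ/ is constant.
/p/ is a stop while /θ/ is a fricative; the output [ɸ] is a fricative, matching the trigger — so the feature that spreads is manner.
Place and voice are unchanged, so the assimilation is partial, not total.
The same holds elsewhere in the data: /q/ → [χ] before /ð/ (stop → fricative, matching a fricative) — only manner changes, and always toward the following segment.
The trigger is the following segment, so the direction is regressive (anticipatory).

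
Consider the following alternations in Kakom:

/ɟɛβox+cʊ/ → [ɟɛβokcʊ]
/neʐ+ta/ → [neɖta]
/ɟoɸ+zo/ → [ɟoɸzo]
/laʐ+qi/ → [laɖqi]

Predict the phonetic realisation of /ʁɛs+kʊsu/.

[ʁɛtkʊsu]

The data show regressive manner assimilation: /x/ → [k] before /c/; /ʐ/ → [ɖ] before /t/; /ʐ/ → [ɖ] before /q/. In each pair only manner changes, matching the following consonant, while place and voice stay constant.
Nothing changes in [ɟoɸzo]: there the adjacent consonants already agree in manner (/ɸ/ and /z/ are both fricatives), so this form is consistent with the same rule.
The rule targets /s/ (voiceless alveolar fricative), which sits before the trigger /k/ (stop).
A voiceless alveolar stop is [t], so the surface segment is [t].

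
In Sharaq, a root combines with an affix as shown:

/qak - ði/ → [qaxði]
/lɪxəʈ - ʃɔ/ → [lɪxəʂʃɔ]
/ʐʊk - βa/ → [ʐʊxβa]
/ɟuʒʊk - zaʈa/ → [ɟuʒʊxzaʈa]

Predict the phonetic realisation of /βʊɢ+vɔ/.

[βʊʁvɔ]

The data show regressive manner assimilation: /k/ → [x] before /ð/; /ʈ/ → [ʂ] before /ʃ/; /k/ → [x] before /β/; /k/ → [x] before /z/. In each pair only manner changes, matching the following consonant, while place and voice stay constant.
/ɢ/ is a voiced uvular stop. The following trigger /v/ is a fricative, so /ɢ/ must become a fricative as well.
The voiced uvular fricative is [ʁ], so /ɢ/ → [ʁ].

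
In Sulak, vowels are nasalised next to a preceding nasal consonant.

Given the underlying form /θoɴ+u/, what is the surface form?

The vowel /u/ is adjacent to the preceding nasal /ɴ/, so it acquires [+nasal] and surfaces as [ũ].

[θoɴũ]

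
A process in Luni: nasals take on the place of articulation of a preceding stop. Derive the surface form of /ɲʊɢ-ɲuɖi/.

[ɲʊɢɴuɖi]

/ɲ/ is a voiced palatal nasal. The preceding trigger /ɢ/ is uvular, so /ɲ/ must become uvular as well.
A voiced uvular nasal is [ɴ], so the surface segment is [ɴ].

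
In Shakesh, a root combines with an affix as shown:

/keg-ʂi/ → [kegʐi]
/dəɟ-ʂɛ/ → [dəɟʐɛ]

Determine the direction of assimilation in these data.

progressive

Comparing underlying and surface forms, /ʂ/ → [ʐ] is the alternation; the neighbouring /g/ is constant.
/ʂ/ is voiceless while /g/ is voiced; the output [ʐ] is voiced, matching the trigger — so the feature that spreads is voicing.
The same holds elsewhere in the data: /ʂ/ → [ʐ] after /ɟ/ (voiceless → voiced, matching voiced) — only voicing changes, and always toward the preceding segment.
Since the segment that changes follows the conditioning segment, the assimilation is progressive.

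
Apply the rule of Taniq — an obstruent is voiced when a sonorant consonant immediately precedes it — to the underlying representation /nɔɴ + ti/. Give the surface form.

[nɔɴdi]

The rule targets /t/ (voiceless alveolar stop), which sits after the trigger /ɴ/ (voiced).
A voiced alveolar stop is [d], so the surface segment is [d].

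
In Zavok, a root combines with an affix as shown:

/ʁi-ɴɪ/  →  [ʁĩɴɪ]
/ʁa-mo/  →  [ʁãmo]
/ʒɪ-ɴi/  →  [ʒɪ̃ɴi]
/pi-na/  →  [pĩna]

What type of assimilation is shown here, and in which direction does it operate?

The vowel /i/ surfaces as nasalised [ĩ] next to the following nasal /ɴ/ — it has acquired the [+nasal] feature of its neighbour.
Likewise in the remaining data: /a/ → [ã] before /m/; /ɪ/ → [ɪ̃] before /ɴ/; /i/ → [ĩ] before /n/ — each time a vowel is nasalised next to a following nasal.
Because the conditioning nasal is to the right of the vowel that changes, the process is regressive (anticipatory).

regressive nasality assimilation (vowel nasalisation)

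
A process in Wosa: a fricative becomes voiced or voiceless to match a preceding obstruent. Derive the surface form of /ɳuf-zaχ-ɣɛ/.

The rule targets /z/ (voiced alveolar fricative), which sits after the trigger /f/ (voiceless).
The voiceless alveolar fricative is [s], so /z/ → [s].
The same rule applies at the second boundary: /ɣ/ → [x] next to /χ/.

[ɳufsaχxɛ]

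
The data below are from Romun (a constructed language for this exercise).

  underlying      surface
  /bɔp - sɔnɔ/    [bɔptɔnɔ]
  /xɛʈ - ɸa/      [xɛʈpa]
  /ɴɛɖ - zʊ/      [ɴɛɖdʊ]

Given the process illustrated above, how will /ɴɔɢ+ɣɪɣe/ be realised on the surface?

[ɴɔɢgɪɣe]

The data show progressive manner assimilation: /s/ → [t] after /p/; /ɸ/ → [p] after /ʈ/; /z/ → [d] after /ɖ/. In each pair only manner changes, matching the preceding consonant, while place and voice stay constant.
The rule targets /ɣ/ (voiced velar fricative), which sits after the trigger /ɢ/ (stop).
A voiced velar stop is [g], so the surface segment is [g].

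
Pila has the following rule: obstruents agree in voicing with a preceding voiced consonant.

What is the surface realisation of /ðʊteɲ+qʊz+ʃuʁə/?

[ðʊteɲɢʊzʒuʁə]

/q/ is a voiceless uvular stop. The preceding trigger /ɲ/ is voiced, so /q/ must become voiced as well.
Changing only its voicing to voiced gives [ɢ] — the voiced uvular stop.
The same rule applies at the second boundary: /ʃ/ → [ʒ] next to /z/.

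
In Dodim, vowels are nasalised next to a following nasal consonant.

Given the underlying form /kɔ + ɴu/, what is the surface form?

The vowel /ɔ/ is adjacent to the following nasal /ɴ/, so it acquires [+nasal] and surfaces as [ɔ̃].

[kɔ̃ɴu]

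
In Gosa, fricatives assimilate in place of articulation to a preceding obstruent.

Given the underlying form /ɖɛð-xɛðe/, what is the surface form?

The rule targets /x/ (voiceless velar fricative), which sits after the trigger /ð/ (dental).
A voiceless dental fricative is [θ], so the surface segment is [θ].

[ɖɛðθɛðe]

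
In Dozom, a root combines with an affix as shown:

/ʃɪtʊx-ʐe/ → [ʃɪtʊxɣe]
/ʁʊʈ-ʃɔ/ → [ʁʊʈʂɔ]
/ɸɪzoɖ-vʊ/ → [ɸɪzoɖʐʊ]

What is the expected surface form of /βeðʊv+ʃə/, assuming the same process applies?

The data show progressive place assimilation: /ʐ/ → [ɣ] after /x/; /ʃ/ → [ʂ] after /ʈ/; /v/ → [ʐ] after /ɖ/. In each pair only place changes, matching the preceding consonant, while manner and voice stay constant.
The rule targets /ʃ/ (voiceless postalveolar fricative), which sits after the trigger /v/ (labiodental).
The voiceless labiodental fricative is [f], so /ʃ/ → [f].

[βeðʊvfə]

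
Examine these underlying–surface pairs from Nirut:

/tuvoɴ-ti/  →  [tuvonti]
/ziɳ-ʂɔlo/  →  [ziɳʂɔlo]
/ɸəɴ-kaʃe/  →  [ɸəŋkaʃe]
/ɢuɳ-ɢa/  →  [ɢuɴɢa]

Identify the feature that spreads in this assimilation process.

place

Underlying /ɴ/ is realised as [n] next to /t/; /t/ itself does not change.
The change uvular → alveolar matches the place of the following /t/, identifying this as place assimilation.
Checking the remaining alternations: /ɴ/ → [ŋ] before /k/ (uvular → velar, matching velar); /ɳ/ → [ɴ] before /ɢ/ (retroflex → uvular, matching uvular) — only place changes, and always toward the following segment.
No alternation appears in [ziɳʂɔlo]: there the adjacent consonants already agree in place (/ɳ/ and /ʂ/ are both retroflex), so this form is consistent with the same rule.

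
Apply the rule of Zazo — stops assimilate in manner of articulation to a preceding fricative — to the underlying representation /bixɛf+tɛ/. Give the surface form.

The rule targets /t/ (voiceless alveolar stop), which sits after the trigger /f/ (fricative).
A voiceless alveolar fricative is [s], so the surface segment is [s].

[bixɛfsɛ]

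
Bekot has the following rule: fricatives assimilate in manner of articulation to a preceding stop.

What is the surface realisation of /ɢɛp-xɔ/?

[ɢɛpkɔ]

/x/ is a voiceless velar fricative. The preceding trigger /p/ is a stop, so /x/ must become a stop as well.
A voiceless velar stop is [k], so the surface segment is [k].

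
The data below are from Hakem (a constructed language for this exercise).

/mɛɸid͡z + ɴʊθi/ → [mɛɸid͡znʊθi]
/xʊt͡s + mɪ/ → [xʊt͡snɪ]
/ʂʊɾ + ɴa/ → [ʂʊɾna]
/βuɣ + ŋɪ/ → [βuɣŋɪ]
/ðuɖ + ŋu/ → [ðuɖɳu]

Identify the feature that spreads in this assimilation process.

place

The segment that alternates is /ɴ/, which surfaces as [n] when adjacent to /d͡z/.
/ɴ/ is uvular while /d͡z/ is alveolar; the output [n] is alveolar, matching the trigger — so the feature that spreads is place.
The same holds elsewhere in the data: /m/ → [n] after /t͡s/ (bilabial → alveolar, matching alveolar); /ɴ/ → [n] after /ɾ/ (uvular → alveolar, matching alveolar); /ŋ/ → [ɳ] after /ɖ/ (velar → retroflex, matching retroflex) — only place changes, and always toward the preceding segment.
No alternation appears in [βuɣŋɪ]: there the adjacent consonants already agree in place (/ŋ/ and /ɣ/ are both velar), so this form is consistent with the same rule.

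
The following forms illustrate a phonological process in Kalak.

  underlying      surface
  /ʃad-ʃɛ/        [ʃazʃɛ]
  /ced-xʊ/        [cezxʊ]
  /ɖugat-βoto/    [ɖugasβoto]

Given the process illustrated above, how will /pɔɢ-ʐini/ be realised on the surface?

The data show regressive manner assimilation: /d/ → [z] before /ʃ/; /d/ → [z] before /x/; /t/ → [s] before /β/. In each pair only manner changes, matching the following consonant, while place and voice stay constant.
The rule targets /ɢ/ (voiced uvular stop), which sits before the trigger /ʐ/ (fricative).
Changing only its manner to fricative gives [ʁ] — the voiced uvular fricative.

[pɔʁʐini]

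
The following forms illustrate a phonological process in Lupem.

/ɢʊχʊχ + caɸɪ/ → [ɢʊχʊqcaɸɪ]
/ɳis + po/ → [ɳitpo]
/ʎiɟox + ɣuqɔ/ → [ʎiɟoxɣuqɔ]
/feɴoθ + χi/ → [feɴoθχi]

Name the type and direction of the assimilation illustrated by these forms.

regressive manner assimilation

Underlying /χ/ is realised as [q] next to /c/; /c/ itself does not change.
The change fricative → stop matches the manner of the following /c/, identifying this as manner assimilation.
Place and voice are unchanged, so the assimilation is partial, not total.
The same holds elsewhere in the data: /s/ → [t] before /p/ (fricative → stop, matching a stop) — only manner changes, and always toward the following segment.
Nothing changes in [ʎiɟoxɣuqɔ], [feɴoθχi]: there the adjacent consonants already agree in manner (/x/ and /ɣ/ are both fricatives; /θ/ and /χ/ are both fricatives), so these forms are consistent with the same rule.
Since the segment that changes precedes the conditioning segment, the assimilation is regressive.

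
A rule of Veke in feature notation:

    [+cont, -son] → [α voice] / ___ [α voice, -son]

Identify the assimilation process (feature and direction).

regressive voicing assimilation

The shared variable α links the value of [voice] on the target to the same value on the neighbouring segment, so voicing is the feature that assimilates.
Since the environment is written after the underscore, the trigger follows the target; the direction is regressive.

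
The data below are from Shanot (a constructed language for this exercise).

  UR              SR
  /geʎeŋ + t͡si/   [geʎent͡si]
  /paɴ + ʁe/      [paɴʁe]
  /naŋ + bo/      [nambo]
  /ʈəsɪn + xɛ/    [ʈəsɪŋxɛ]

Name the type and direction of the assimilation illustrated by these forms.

regressive place assimilation

Comparing underlying and surface forms, /ŋ/ → [n] is the alternation; the neighbouring /t͡s/ is constant.
/ŋ/ is velar while /t͡s/ is alveolar; the output [n] is alveolar, matching the trigger — so the feature that spreads is place.
Manner and voice are unchanged, so the assimilation is partial, not total.
The other alternating forms pattern the same way: /ŋ/ → [m] before /b/ (velar → bilabial, matching bilabial); /n/ → [ŋ] before /x/ (alveolar → velar, matching velar) — only place changes, and always toward the following segment.
Nothing changes in [paɴʁe]: there the adjacent consonants already agree in place (/ɴ/ and /ʁ/ are both uvular), so this form is consistent with the same rule.
Since the segment that changes precedes the conditioning segment, the assimilation is regressive.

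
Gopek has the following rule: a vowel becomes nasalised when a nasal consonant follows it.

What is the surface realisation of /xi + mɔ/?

[xĩmɔ]

The vowel /i/ is adjacent to the following nasal /m/, so it acquires [+nasal] and surfaces as [ĩ].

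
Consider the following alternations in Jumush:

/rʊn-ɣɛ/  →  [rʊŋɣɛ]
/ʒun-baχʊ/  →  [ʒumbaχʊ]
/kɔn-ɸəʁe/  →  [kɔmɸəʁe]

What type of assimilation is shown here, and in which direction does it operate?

The segment that alternates is /n/, which surfaces as [ŋ] when adjacent to /ɣ/.
The change alveolar → velar matches the place of the following /ɣ/, identifying this as place assimilation.
Manner and voice are unchanged, so the assimilation is partial, not total.
The other alternating forms pattern the same way: /n/ → [m] before /b/ (alveolar → bilabial, matching bilabial); /n/ → [m] before /ɸ/ (alveolar → bilabial, matching bilabial) — only place changes, and always toward the following segment.
The trigger is the following segment, so the direction is regressive (anticipatory).

regressive place assimilation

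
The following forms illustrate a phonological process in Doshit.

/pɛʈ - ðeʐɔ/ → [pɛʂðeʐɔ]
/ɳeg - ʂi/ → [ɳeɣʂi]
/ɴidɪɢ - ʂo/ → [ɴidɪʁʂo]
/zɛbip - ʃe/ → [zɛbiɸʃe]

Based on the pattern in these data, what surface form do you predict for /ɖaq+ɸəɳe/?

[ɖaχɸəɳe]

The data show regressive manner assimilation: /ʈ/ → [ʂ] before /ð/; /g/ → [ɣ] before /ʂ/; /ɢ/ → [ʁ] before /ʂ/; /p/ → [ɸ] before /ʃ/. In each pair only manner changes, matching the following consonant, while place and voice stay constant.
The rule targets /q/ (voiceless uvular stop), which sits before the trigger /ɸ/ (fricative).
Changing only its manner to fricative gives [χ] — the voiceless uvular fricative.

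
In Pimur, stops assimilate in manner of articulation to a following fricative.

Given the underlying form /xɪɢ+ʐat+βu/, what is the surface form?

[xɪʁʐasβu]

/ɢ/ is a voiced uvular stop. The following trigger /ʐ/ is a fricative, so /ɢ/ must become a fricative as well.
A voiced uvular fricative is [ʁ], so the surface segment is [ʁ].
At the second juncture, /t/ likewise becomes [s] adjacent to /β/.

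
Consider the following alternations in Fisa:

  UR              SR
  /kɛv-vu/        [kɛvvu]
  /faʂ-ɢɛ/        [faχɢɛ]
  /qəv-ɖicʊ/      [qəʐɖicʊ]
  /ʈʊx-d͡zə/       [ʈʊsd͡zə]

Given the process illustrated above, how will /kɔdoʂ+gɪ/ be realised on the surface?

[kɔdoxgɪ]

The data show regressive place assimilation: /ʂ/ → [χ] before /ɢ/; /v/ → [ʐ] before /ɖ/; /x/ → [s] before /d͡z/. In each pair only place changes, matching the following consonant, while manner and voice stay constant.
No alternation appears in [kɛvvu]: there the adjacent consonants already agree in place (/v/ and /v/ are both labiodental), so this form is consistent with the same rule.
/ʂ/ is a voiceless retroflex fricative. The following trigger /g/ is velar, so /ʂ/ must become velar as well.
A voiceless velar fricative is [x], so the surface segment is [x].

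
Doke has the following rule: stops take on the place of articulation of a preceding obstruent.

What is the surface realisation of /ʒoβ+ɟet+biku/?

[ʒoβbetdiku]

/ɟ/ is a voiced palatal stop. The preceding trigger /β/ is bilabial, so /ɟ/ must become bilabial as well.
The voiced bilabial stop is [b], so /ɟ/ → [b].
The same rule applies at the second boundary: /b/ → [d] next to /t/.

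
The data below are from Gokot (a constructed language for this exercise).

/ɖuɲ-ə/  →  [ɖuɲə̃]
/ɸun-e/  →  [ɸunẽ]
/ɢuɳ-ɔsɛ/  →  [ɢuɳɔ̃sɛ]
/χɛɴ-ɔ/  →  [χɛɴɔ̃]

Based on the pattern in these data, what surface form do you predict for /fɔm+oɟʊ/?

The data show progressive nasality assimilation (vowel nasalisation): /ə/ → [ə̃] after /ɲ/; /e/ → [ẽ] after /n/; /ɔ/ → [ɔ̃] after /ɳ/; /ɔ/ → [ɔ̃] after /ɴ/ — a vowel is nasalised by an immediately preceding nasal consonant.
/o/ sits next to the nasal /m/ and is therefore nasalised to [õ].

[fɔmõɟʊ]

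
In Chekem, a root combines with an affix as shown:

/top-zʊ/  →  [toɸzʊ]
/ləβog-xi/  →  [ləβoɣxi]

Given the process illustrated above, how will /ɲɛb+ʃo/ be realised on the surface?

The data show regressive manner assimilation: /p/ → [ɸ] before /z/; /g/ → [ɣ] before /x/. In each pair only manner changes, matching the following consonant, while place and voice stay constant.
/b/ is a voiced bilabial stop. The following trigger /ʃ/ is a fricative, so /b/ must become a fricative as well.
The voiced bilabial fricative is [β], so /b/ → [β].

[ɲɛβʃo]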